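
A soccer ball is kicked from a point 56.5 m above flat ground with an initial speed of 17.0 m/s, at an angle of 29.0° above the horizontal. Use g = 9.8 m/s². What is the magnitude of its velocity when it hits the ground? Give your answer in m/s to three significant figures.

37.4 m/s

Resolve: vₓ = 17.00 cos 29.0° = 14.87 m/s and v_y0 = 17.00 sin 29.0° = 8.242 m/s.
Vertical motion (up positive, ground at y = 0): 4.900 t² − (8.242) t − 56.5 = 0, so t = (8.242 + √(8.242² + 2·9.80·56.5)) / 9.80 = (8.242 + 34.28) / 9.80 = 4.339 s.
Vertical velocity at impact: v_y = v_y0 − g t = 8.242 − 9.80 × 4.339 = −34.28 m/s.
Speed: |v| = √(vₓ² + v_y²) = √(14.87² + 34.28²) = 37.37 m/s.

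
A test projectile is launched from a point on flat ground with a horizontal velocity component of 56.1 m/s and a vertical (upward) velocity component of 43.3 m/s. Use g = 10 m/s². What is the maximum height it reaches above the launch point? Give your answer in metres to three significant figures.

Maximum height: H = v_y0² / (2g) = 43.30² / (2 × 10.0) = 93.74 m.

93.7 m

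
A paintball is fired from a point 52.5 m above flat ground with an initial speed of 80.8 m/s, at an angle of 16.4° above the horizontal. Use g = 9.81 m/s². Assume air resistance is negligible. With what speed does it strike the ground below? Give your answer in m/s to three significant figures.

86.9 m/s

vₓ = 80.80 cos 16.4° = 77.51 m/s; v_y0 = 80.80 sin 16.4° = 22.81 m/s.
Vertical motion (up positive, ground at y = 0): 4.905 t² − (22.81) t − 52.5 = 0, so t = (22.81 + √(22.81² + 2·9.81·52.5)) / 9.81 = (22.81 + 39.38) / 9.81 = 6.339 s.
Vertical velocity at impact: v_y = v_y0 − g t = 22.81 − 9.81 × 6.339 = −39.38 m/s.
Speed: |v| = √(vₓ² + v_y²) = √(77.51² + 39.38²) = 86.94 m/s.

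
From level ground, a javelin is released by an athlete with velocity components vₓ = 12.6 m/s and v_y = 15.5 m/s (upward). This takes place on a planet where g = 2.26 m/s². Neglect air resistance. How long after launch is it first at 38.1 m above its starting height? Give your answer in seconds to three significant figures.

Height y(t) = 15.50 t − 1.130 t² = 38.1 gives 1.130 t² − 15.50 t + 38.1 = 0.
Quadratic formula: t = (15.50 ± √68.038) / 2.26 = (15.50 ± 8.249) / 2.26 → t = 3.209 s or 10.51 s.
The first (ascending) time is 3.209 s.

3.21 s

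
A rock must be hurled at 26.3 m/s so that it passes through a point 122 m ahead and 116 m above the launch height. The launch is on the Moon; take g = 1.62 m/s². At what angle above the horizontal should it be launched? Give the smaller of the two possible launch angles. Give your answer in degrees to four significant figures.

Trajectory: y = x tanθ − g x² (1 + tan²θ)/(2v₀²). With x = 122, y = 116, v₀ = 26.3, g = 1.62:
17.43 tan²θ − 122 tanθ + (133.4) = 0.
tanθ = [122 ± √(122² − 4 × 17.43 × (133.4))] / (2 × 17.43) = (122 ± 74.71) / 34.86, giving tanθ = 1.357 or 5.643.
θ = 53.61° or 79.95°; the smaller is 53.61°.

53.61°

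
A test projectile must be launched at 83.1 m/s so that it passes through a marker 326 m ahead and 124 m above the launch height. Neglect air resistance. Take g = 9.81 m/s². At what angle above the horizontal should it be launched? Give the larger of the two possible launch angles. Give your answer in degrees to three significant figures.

Trajectory: y = x tanθ − g x² (1 + tan²θ)/(2v₀²). With x = 326, y = 124, v₀ = 83.1, g = 9.81:
75.49 tan²θ − 326 tanθ + (199.5) = 0.
tanθ = [326 ± √(326² − 4 × 75.49 × (199.5))] / (2 × 75.49) = (326 ± 214.6) / 151.0, giving tanθ = 0.7381 or 3.581.
θ = 36.43° or 74.40°; the larger is 74.40°.

74.4°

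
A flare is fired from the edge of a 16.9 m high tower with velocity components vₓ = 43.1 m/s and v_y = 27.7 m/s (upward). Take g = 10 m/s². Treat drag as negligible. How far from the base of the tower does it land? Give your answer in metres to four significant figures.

262.7 m

With up positive and y = 0 at the ground: y(t) = 16.9 + (27.70) t − 5.000 t². Setting y = 0 and taking the positive root: t = [27.70 + √(27.70² + 2·10.0·16.9)] / 10.0 = (27.70 + 33.25) / 10.0 = 6.095 s.
Horizontal distance: R = vₓ t = 43.10 × 6.095 = 262.7 m.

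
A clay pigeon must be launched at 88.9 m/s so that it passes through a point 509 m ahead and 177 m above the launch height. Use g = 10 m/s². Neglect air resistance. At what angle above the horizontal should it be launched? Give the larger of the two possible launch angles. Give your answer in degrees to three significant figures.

64.8°

Trajectory: y = x tanθ − g x² (1 + tan²θ)/(2v₀²). With x = 509, y = 177, v₀ = 88.9, g = 10.0:
163.9 tan²θ − 509 tanθ + (340.9) = 0.
tanθ = [509 ± √(509² − 4 × 163.9 × (340.9))] / (2 × 163.9) = (509 ± 188.6) / 327.8, giving tanθ = 0.9774 or 2.128.
θ = 44.34° or 64.83°; the larger is 64.83°.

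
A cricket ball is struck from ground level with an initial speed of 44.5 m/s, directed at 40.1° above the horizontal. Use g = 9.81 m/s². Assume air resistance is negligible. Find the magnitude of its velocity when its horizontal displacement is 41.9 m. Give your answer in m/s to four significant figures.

37.87 m/s

vₓ = 44.50 cos 40.1° = 34.04 m/s; v_y0 = 44.50 sin 40.1° = 28.66 m/s.
x = vₓ t ⇒ t = 41.9/34.04 = 1.231 s.
Vertical velocity there: v_y = v_y0 − g t = 28.66 − 9.81 × 1.231 = 16.59 m/s.
Speed: √(vₓ² + v_y²) = √(34.04² + 16.59²) = 37.87 m/s.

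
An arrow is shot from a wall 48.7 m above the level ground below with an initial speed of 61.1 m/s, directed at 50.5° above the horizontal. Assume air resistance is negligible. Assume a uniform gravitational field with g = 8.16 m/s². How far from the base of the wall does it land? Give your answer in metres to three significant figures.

486 m

Resolve: vₓ = 61.10 cos 50.5° = 38.86 m/s and v_y0 = 61.10 sin 50.5° = 47.15 m/s.
Vertical motion (up positive, ground at y = 0): 4.080 t² − (47.15) t − 48.7 = 0, so t = (47.15 + √(47.15² + 2·8.16·48.7)) / 8.16 = (47.15 + 54.93) / 8.16 = 12.51 s.
Horizontal distance: R = vₓ t = 38.86 × 12.51 = 486.2 m.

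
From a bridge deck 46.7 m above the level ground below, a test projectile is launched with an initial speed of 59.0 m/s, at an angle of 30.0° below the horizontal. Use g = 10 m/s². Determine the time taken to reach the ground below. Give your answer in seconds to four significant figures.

1.298 s

vₓ = 59.00 cos 30.0° = 51.10 m/s; v_y0 = −29.50 m/s (downward).
Vertical motion (up positive, ground at y = 0): 5.000 t² − (−29.50) t − 46.7 = 0, so t = (−29.50 + √(29.50² + 2·10.0·46.7)) / 10.0 = (−29.50 + 42.48) / 10.0 = 1.298 s.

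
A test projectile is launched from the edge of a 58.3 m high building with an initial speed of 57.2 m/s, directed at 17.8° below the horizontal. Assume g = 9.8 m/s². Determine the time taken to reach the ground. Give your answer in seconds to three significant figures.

vₓ = 57.20 cos 17.8° = 54.46 m/s; v_y0 = −17.49 m/s (downward).
The projectile lands when y = 58.3 + (−17.49) t − ½·9.80·t² = 0. Positive root: t = (−17.49 + √(17.49² + 2·9.80·58.3)) / 9.80 = (−17.49 + 38.06) / 9.80 = 2.099 s.

2.10 s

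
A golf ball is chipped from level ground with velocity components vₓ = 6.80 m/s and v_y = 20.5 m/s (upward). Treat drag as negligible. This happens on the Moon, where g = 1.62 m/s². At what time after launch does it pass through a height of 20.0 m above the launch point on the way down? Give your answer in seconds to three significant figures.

Set y = v_y0 t − ½ g t² = 20.0: 0.8100 t² − 20.50 t + 20.0 = 0.
t = [20.50 ± √(20.50² − 2·1.62·20.0)] / 1.62 = (20.50 ± 18.85) / 1.62, so t = 1.016 s or t = 24.29 s.
The descending-branch root is 24.29 s.

24.3 s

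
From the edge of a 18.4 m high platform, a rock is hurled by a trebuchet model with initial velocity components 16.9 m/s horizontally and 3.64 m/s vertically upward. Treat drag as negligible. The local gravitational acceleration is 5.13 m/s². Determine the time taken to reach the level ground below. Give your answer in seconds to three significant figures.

3.48 s

With up positive and y = 0 at the ground: y(t) = 18.4 + (3.640) t − 2.565 t². Setting y = 0 and taking the positive root: t = [3.640 + √(3.640² + 2·5.13·18.4)] / 5.13 = (3.640 + 14.21) / 5.13 = 3.480 s.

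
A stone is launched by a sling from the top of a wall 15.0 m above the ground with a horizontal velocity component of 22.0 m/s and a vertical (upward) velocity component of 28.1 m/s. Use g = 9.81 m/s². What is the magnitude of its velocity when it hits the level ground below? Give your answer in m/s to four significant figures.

39.60 m/s

Vertical motion (up positive, ground at y = 0): 4.905 t² − (28.10) t − 15.0 = 0, so t = (28.10 + √(28.10² + 2·9.81·15.0)) / 9.81 = (28.10 + 32.92) / 9.81 = 6.220 s.
Vertical velocity at impact: v_y = v_y0 − g t = 28.10 − 9.81 × 6.220 = −32.92 m/s.
Speed: |v| = √(vₓ² + v_y²) = √(22.00² + 32.92²) = 39.60 m/s.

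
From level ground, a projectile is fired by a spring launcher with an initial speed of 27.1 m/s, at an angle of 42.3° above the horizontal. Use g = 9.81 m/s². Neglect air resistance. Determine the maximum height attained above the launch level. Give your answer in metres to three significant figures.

17.0 m

Horizontal component vₓ = 27.10 cos 42.3° = 20.04 m/s; vertical v_y0 = 27.10 sin 42.3° = 18.24 m/s.
At the apex v_y = 0, so H = v_y0²/(2g) = 18.24²/19.62 = 16.95 m.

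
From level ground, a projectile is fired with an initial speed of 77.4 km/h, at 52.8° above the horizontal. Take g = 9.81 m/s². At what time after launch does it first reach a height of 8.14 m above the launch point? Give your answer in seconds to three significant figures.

0.568 s

Convert: 77.4 km/h = 77.4/3.6 = 21.50 m/s.
Horizontal component vₓ = 21.50 cos 52.8° = 13.00 m/s; vertical v_y0 = 21.50 sin 52.8° = 17.13 m/s.
Height y(t) = 17.13 t − 4.905 t² = 8.14 gives 4.905 t² − 17.13 t + 8.14 = 0.
t = [17.13 ± √(17.13² − 2·9.81·8.14)] / 9.81 = (17.13 ± 11.56) / 9.81, so t = 0.5676 s or t = 2.924 s.
The first (ascending) time is 0.5676 s.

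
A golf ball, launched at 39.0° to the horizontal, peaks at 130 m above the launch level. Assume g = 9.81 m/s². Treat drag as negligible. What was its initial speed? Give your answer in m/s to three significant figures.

At the peak v_y = 0, so v_y0 = √(2gH) = √(2 × 9.81 × 130) = 50.50 m/s.
v_y0 = v₀ sin θ ⇒ v₀ = 50.50 / sin 39.0° = 80.25 m/s.

80.3 m/s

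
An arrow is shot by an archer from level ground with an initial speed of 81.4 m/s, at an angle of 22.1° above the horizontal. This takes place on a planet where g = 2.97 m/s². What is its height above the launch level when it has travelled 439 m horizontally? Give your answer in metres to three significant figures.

128 m

vₓ = 81.40 cos 22.1° = 75.42 m/s; v_y0 = 81.40 sin 22.1° = 30.62 m/s.
Time to reach x = 439 m: t = x/vₓ = 439/75.42 = 5.821 s.
Height: y = v_y0 t − ½ g t² = 30.62 × 5.821 − 1.485 × 5.821² = 178.3 − 50.31 = 127.9 m.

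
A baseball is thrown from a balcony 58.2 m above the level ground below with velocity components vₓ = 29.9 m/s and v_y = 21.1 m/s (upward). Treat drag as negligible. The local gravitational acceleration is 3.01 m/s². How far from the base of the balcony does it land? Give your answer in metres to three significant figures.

The projectile lands when y = 58.2 + (21.10) t − ½·3.01·t² = 0. Positive root: t = (21.10 + √(21.10² + 2·3.01·58.2)) / 3.01 = (21.10 + 28.21) / 3.01 = 16.38 s.
Horizontal distance: R = vₓ t = 29.90 × 16.38 = 489.8 m.

490 m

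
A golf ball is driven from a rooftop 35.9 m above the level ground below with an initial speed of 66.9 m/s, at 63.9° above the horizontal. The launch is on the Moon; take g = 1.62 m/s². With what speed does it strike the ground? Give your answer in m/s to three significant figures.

67.8 m/s

Components: vₓ = 66.90 cos 63.9° = 29.43 m/s, v_y0 = 66.90 sin 63.9° = 60.08 m/s.
The projectile lands when y = 35.9 + (60.08) t − ½·1.62·t² = 0. Positive root: t = (60.08 + √(60.08² + 2·1.62·35.9)) / 1.62 = (60.08 + 61.04) / 1.62 = 74.76 s.
Vertical velocity at impact: v_y = v_y0 − g t = 60.08 − 1.62 × 74.76 = −61.04 m/s.
Speed: |v| = √(vₓ² + v_y²) = √(29.43² + 61.04²) = 67.76 m/s.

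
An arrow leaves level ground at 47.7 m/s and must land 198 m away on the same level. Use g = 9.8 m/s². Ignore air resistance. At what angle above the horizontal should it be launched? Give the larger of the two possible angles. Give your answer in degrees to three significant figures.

60.7°

From R = (v₀²/g) sin 2θ: sin 2θ = 9.80 × 198 / 2275.3 = 0.8528.
2θ = 58.52° or 180° − 58.52° = 121.5°, so θ = 29.26° or 60.74°.
The larger angle is 60.74°.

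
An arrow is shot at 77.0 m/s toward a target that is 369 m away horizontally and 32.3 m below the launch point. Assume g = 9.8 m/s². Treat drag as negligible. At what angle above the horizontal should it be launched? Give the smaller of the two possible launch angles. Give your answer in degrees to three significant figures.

Trajectory: y = x tanθ − g x² (1 + tan²θ)/(2v₀²). With x = 369, y = −32.3, v₀ = 77.0, g = 9.80:
112.5 tan²θ − 369 tanθ + (80.23) = 0.
tanθ = [369 ± √(369² − 4 × 112.5 × (80.23))] / (2 × 112.5) = (369 ± 316.3) / 225.1, giving tanθ = 0.2341 or 3.045.
θ = 13.18° or 71.82°; the smaller is 13.18°.

13.2°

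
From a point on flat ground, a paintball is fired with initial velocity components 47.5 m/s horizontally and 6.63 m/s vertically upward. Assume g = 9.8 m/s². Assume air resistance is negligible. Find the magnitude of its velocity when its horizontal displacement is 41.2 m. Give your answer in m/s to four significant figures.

Time to reach x = 41.2 m: t = x/vₓ = 41.2/47.50 = 0.8674 s.
Vertical velocity there: v_y = v_y0 − g t = 6.630 − 9.80 × 0.8674 = −1.870 m/s.
Speed: √(vₓ² + v_y²) = √(47.50² + 1.870²) = 47.54 m/s.

47.54 m/s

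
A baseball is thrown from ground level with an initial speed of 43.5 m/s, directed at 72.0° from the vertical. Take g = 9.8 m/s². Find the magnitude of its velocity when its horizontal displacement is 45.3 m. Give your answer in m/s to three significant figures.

41.5 m/s

vₓ = 43.50 sin 72.0° = 41.37 m/s; v_y0 = 43.50 cos 72.0° = 13.44 m/s.
At x = 45.3 m, t = x/vₓ = 45.3/41.37 = 1.095 s.
Vertical velocity there: v_y = v_y0 − g t = 13.44 − 9.80 × 1.095 = 2.712 m/s.
Speed: √(vₓ² + v_y²) = √(41.37² + 2.712²) = 41.46 m/s.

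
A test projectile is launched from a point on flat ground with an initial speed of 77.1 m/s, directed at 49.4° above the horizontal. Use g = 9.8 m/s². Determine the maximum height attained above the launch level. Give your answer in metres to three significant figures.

175 m

Resolve: vₓ = 77.10 cos 49.4° = 50.17 m/s and v_y0 = 77.10 sin 49.4° = 58.54 m/s.
At the apex v_y = 0, so H = v_y0²/(2g) = 58.54²/19.60 = 174.8 m.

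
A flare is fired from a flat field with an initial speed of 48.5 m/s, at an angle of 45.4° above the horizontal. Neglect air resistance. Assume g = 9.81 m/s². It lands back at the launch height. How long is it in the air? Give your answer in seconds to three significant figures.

7.04 s

Horizontal component vₓ = 48.50 cos 45.4° = 34.05 m/s; vertical v_y0 = 48.50 sin 45.4° = 34.53 m/s.
Landing at launch height ⇒ T = 2 v_y0 / g = 2 × 34.53 / 9.81 = 7.040 s.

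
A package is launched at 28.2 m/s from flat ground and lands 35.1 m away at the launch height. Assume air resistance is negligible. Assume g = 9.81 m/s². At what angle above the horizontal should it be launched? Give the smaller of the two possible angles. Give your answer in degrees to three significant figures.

12.8°

From R = (v₀²/g) sin 2θ: sin 2θ = 9.81 × 35.1 / 795.24 = 0.4330.
2θ = 25.66° or 180° − 25.66° = 154.3°, so θ = 12.83° or 77.17°.
The smaller angle is 12.83°.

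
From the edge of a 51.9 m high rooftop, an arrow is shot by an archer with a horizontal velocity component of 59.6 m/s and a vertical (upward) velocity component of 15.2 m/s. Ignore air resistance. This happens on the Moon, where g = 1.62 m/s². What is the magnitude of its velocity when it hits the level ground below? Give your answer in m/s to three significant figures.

62.9 m/s

Vertical motion (up positive, ground at y = 0): 0.8100 t² − (15.20) t − 51.9 = 0, so t = (15.20 + √(15.20² + 2·1.62·51.9)) / 1.62 = (15.20 + 19.98) / 1.62 = 21.72 s.
Vertical velocity at impact: v_y = v_y0 − g t = 15.20 − 1.62 × 21.72 = −19.98 m/s.
Speed: |v| = √(vₓ² + v_y²) = √(59.60² + 19.98²) = 62.86 m/s.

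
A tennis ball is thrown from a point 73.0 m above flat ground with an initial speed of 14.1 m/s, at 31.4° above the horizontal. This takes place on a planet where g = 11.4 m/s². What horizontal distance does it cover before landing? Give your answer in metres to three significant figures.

vₓ = 14.10 cos 31.4° = 12.04 m/s; v_y0 = 14.10 sin 31.4° = 7.346 m/s.
Vertical motion (up positive, ground at y = 0): 5.700 t² − (7.346) t − 73.0 = 0, so t = (7.346 + √(7.346² + 2·11.4·73.0)) / 11.4 = (7.346 + 41.45) / 11.4 = 4.281 s.
Horizontal distance: R = vₓ t = 12.04 × 4.281 = 51.52 m.

51.5 m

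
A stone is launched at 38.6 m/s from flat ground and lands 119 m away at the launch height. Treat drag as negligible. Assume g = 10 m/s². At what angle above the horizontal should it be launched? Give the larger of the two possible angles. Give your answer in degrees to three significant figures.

R = v₀² sin 2θ / g gives sin 2θ = gR/v₀² = 10.0·119/38.6² = 0.7987.
2θ = 53.00° or 180° − 53.00° = 127.0°, so θ = 26.50° or 63.50°.
The larger angle is 63.50°.

63.5°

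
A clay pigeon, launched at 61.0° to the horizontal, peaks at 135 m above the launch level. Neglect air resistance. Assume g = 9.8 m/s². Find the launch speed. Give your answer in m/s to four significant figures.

At the peak v_y = 0, so v_y0 = √(2gH) = √(2 × 9.80 × 135) = 51.44 m/s.
v_y0 = v₀ sin θ ⇒ v₀ = 51.44 / sin 61.0° = 58.81 m/s.

58.81 m/s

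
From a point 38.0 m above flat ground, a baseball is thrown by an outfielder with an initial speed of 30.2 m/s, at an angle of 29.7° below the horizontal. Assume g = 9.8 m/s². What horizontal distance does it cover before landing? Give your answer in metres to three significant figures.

vₓ = 30.20 cos 29.7° = 26.23 m/s; v_y0 = −14.96 m/s (downward).
With up positive and y = 0 at the ground: y(t) = 38.0 + (−14.96) t − 4.900 t². Setting y = 0 and taking the positive root: t = [−14.96 + √(14.96² + 2·9.80·38.0)] / 9.80 = (−14.96 + 31.12) / 9.80 = 1.649 s.
Horizontal distance: R = vₓ t = 26.23 × 1.649 = 43.26 m.

43.3 m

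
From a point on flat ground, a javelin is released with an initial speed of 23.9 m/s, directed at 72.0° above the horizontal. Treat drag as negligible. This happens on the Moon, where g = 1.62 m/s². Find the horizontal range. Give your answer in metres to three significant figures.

207 m

Horizontal component vₓ = 23.90 cos 72.0° = 7.386 m/s; vertical v_y0 = 23.90 sin 72.0° = 22.73 m/s.
Time aloft: T = 2 v_y0 / g = 2 × 22.73 / 1.62 = 28.06 s.
Range: R = vₓ T = 7.386 × 28.06 = 207.3 m.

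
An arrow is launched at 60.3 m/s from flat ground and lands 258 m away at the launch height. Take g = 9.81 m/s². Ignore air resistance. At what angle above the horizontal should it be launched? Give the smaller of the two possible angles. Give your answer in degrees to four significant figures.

22.06°

R = v₀² sin 2θ / g gives sin 2θ = gR/v₀² = 9.81·258/60.3² = 0.6961.
2θ = 44.11° or 180° − 44.11° = 135.9°, so θ = 22.06° or 67.94°.
The smaller angle is 22.06°.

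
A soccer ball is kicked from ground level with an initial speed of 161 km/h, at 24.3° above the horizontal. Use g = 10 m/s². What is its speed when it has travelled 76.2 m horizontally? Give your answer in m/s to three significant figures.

Convert: 161 km/h = 161/3.6 = 44.72 m/s.
Resolve: vₓ = 44.72 cos 24.3° = 40.76 m/s and v_y0 = 44.72 sin 24.3° = 18.40 m/s.
x = vₓ t ⇒ t = 76.2/40.76 = 1.869 s.
Vertical velocity there: v_y = v_y0 − g t = 18.40 − 10.0 × 1.869 = −0.2910 m/s.
Speed: √(vₓ² + v_y²) = √(40.76² + 0.2910²) = 40.76 m/s.

40.8 m/s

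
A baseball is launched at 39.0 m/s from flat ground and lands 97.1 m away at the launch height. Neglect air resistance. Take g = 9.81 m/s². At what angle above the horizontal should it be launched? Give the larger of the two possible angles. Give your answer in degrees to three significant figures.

70.6°

From R = (v₀²/g) sin 2θ: sin 2θ = 9.81 × 97.1 / 1521.0 = 0.6263.
2θ = 38.78° or 180° − 38.78° = 141.2°, so θ = 19.39° or 70.61°.
The larger angle is 70.61°.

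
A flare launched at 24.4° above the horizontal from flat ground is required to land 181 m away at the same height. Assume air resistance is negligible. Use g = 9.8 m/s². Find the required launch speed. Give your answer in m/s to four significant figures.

From R = (v₀² / g) sin 2θ: v₀ = √(gR / sin 2θ).
v₀ = √(9.80 × 181 / sin 48.80°) = √(1774 / 0.7524) = √2357.5 = 48.55 m/s.

48.55 m/s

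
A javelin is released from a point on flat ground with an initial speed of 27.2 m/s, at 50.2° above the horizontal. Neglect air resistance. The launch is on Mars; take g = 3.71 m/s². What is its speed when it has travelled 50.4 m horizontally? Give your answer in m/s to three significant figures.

vₓ = 27.20 cos 50.2° = 17.41 m/s; v_y0 = 27.20 sin 50.2° = 20.90 m/s.
At x = 50.4 m, t = x/vₓ = 50.4/17.41 = 2.895 s.
Vertical velocity there: v_y = v_y0 − g t = 20.90 − 3.71 × 2.895 = 10.16 m/s.
Speed: √(vₓ² + v_y²) = √(17.41² + 10.16²) = 20.16 m/s.

20.2 m/s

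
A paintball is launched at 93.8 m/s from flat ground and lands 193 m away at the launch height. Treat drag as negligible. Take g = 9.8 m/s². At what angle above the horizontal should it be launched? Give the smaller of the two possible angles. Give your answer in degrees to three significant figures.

6.21°

From R = (v₀²/g) sin 2θ: sin 2θ = 9.80 × 193 / 8798.4 = 0.2150.
2θ = 12.41° or 180° − 12.41° = 167.6°, so θ = 6.207° or 83.79°.
The smaller angle is 6.207°.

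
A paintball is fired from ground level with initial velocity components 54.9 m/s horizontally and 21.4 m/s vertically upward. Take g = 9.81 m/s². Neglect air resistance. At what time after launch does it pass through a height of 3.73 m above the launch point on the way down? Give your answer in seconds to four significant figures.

Height y(t) = 21.40 t − 4.905 t² = 3.73 gives 4.905 t² − 21.40 t + 3.73 = 0.
Quadratic formula: t = (21.40 ± √384.78) / 9.81 = (21.40 ± 19.62) / 9.81 → t = 0.1819 s or 4.181 s.
The descending-branch root is 4.181 s.

4.181 s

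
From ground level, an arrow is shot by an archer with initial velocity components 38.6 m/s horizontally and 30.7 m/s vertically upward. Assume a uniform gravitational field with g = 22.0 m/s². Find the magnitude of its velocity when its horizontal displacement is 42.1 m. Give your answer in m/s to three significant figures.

39.2 m/s

Time to reach x = 42.1 m: t = x/vₓ = 42.1/38.60 = 1.091 s.
Vertical velocity there: v_y = v_y0 − g t = 30.70 − 22.0 × 1.091 = 6.705 m/s.
Speed: √(vₓ² + v_y²) = √(38.60² + 6.705²) = 39.18 m/s.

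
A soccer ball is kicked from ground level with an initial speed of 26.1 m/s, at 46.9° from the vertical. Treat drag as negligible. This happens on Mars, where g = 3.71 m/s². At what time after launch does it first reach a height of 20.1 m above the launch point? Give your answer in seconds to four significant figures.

1.304 s

Resolve: vₓ = 26.10 sin 46.9° = 19.06 m/s and v_y0 = 26.10 cos 46.9° = 17.83 m/s.
Require v_y0 t − ½ g t² = 20.1, i.e. 1.855 t² − 17.83 t + 20.1 = 0.
Quadratic formula: t = (17.83 ± √168.89) / 3.71 = (17.83 ± 13.00) / 3.71 → t = 1.304 s or 8.310 s.
The first (ascending) time is 1.304 s.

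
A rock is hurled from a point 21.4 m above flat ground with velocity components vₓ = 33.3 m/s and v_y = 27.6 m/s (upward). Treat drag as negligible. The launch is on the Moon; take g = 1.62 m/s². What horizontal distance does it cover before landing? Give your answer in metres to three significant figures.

1160 m

With up positive and y = 0 at the ground: y(t) = 21.4 + (27.60) t − 0.8100 t². Setting y = 0 and taking the positive root: t = [27.60 + √(27.60² + 2·1.62·21.4)] / 1.62 = (27.60 + 28.83) / 1.62 = 34.83 s.
Horizontal distance: R = vₓ t = 33.30 × 34.83 = 1160 m.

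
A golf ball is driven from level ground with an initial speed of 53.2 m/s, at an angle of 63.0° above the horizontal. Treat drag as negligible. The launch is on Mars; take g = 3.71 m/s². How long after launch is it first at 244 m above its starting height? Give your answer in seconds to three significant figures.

7.15 s

Resolve: vₓ = 53.20 cos 63.0° = 24.15 m/s and v_y0 = 53.20 sin 63.0° = 47.40 m/s.
Set y = v_y0 t − ½ g t² = 244: 1.855 t² − 47.40 t + 244 = 0.
t = [47.40 ± √(47.40² − 2·3.71·244)] / 3.71 = (47.40 ± 20.89) / 3.71, so t = 7.146 s or t = 18.41 s.
The first (ascending) time is 7.146 s.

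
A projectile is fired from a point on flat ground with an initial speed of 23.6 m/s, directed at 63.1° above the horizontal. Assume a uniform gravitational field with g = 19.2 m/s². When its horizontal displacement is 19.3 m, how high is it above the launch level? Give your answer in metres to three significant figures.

Components: vₓ = 23.60 cos 63.1° = 10.68 m/s, v_y0 = 23.60 sin 63.1° = 21.05 m/s.
At x = 19.3 m, t = x/vₓ = 19.3/10.68 = 1.808 s.
Height: y = v_y0 t − ½ g t² = 21.05 × 1.808 − 9.600 × 1.808² = 38.04 − 31.37 = 6.677 m.

6.68 m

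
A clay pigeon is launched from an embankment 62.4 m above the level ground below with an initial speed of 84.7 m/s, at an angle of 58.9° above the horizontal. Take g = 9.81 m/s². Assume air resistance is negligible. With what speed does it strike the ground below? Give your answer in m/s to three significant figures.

91.6 m/s

Components: vₓ = 84.70 cos 58.9° = 43.75 m/s, v_y0 = 84.70 sin 58.9° = 72.53 m/s.
With up positive and y = 0 at the ground: y(t) = 62.4 + (72.53) t − 4.905 t². Setting y = 0 and taking the positive root: t = [72.53 + √(72.53² + 2·9.81·62.4)] / 9.81 = (72.53 + 80.53) / 9.81 = 15.60 s.
Vertical velocity at impact: v_y = v_y0 − g t = 72.53 − 9.81 × 15.60 = −80.53 m/s.
Speed: |v| = √(vₓ² + v_y²) = √(43.75² + 80.53²) = 91.64 m/s.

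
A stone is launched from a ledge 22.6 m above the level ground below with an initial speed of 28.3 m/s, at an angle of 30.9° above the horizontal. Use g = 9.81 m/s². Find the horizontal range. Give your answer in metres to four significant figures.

Components: vₓ = 28.30 cos 30.9° = 24.28 m/s, v_y0 = 28.30 sin 30.9° = 14.53 m/s.
With up positive and y = 0 at the ground: y(t) = 22.6 + (14.53) t − 4.905 t². Setting y = 0 and taking the positive root: t = [14.53 + √(14.53² + 2·9.81·22.6)] / 9.81 = (14.53 + 25.59) / 9.81 = 4.090 s.
Horizontal distance: R = vₓ t = 24.28 × 4.090 = 99.31 m.

99.31 m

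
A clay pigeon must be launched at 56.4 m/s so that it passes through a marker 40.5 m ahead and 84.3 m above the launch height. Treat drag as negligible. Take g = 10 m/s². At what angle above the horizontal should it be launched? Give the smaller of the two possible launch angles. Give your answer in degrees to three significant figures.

Trajectory: y = x tanθ − g x² (1 + tan²θ)/(2v₀²). With x = 40.5, y = 84.3, v₀ = 56.4, g = 10.0:
2.578 tan²θ − 40.5 tanθ + (86.88) = 0.
tanθ = [40.5 ± √(40.5² − 4 × 2.578 × (86.88))] / (2 × 2.578) = (40.5 ± 27.28) / 5.156, giving tanθ = 2.563 or 13.14.
θ = 68.69° or 85.65°; the smaller is 68.69°.

68.7°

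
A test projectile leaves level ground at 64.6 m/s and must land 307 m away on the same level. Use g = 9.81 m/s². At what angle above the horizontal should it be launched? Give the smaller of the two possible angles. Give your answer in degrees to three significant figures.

Level-ground range R = v₀² sin(2θ)/g ⇒ sin(2θ) = gR/v₀² = 9.81 × 307 / 64.6² = 0.7217.
2θ = 46.19° or 180° − 46.19° = 133.8°, so θ = 23.10° or 66.90°.
The smaller angle is 23.10°.

23.1°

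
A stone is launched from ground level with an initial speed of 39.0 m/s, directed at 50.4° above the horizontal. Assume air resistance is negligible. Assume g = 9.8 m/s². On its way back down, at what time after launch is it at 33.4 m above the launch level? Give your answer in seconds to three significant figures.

4.67 s

Resolve: vₓ = 39.00 cos 50.4° = 24.86 m/s and v_y0 = 39.00 sin 50.4° = 30.05 m/s.
Require v_y0 t − ½ g t² = 33.4, i.e. 4.900 t² − 30.05 t + 33.4 = 0.
t = [30.05 ± √(30.05² − 2·9.80·33.4)] / 9.80 = (30.05 ± 15.76) / 9.80, so t = 1.458 s or t = 4.674 s.
The descending-branch root is 4.674 s.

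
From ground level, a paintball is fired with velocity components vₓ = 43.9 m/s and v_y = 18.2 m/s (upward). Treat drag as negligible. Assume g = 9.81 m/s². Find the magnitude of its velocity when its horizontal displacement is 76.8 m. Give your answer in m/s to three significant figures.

43.9 m/s

x = vₓ t ⇒ t = 76.8/43.90 = 1.749 s.
Vertical velocity there: v_y = v_y0 − g t = 18.20 − 9.81 × 1.749 = 1.038 m/s.
Speed: √(vₓ² + v_y²) = √(43.90² + 1.038²) = 43.91 m/s.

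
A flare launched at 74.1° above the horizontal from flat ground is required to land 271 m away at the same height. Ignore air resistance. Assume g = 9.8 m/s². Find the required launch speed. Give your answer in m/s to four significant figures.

70.99 m/s

Level-ground range: R = v₀² sin(2θ)/g, so v₀ = √(gR / sin 2θ).
v₀ = √(9.80 × 271 / sin 148.2°) = √(2656 / 0.5270) = √5039.9 = 70.99 m/s.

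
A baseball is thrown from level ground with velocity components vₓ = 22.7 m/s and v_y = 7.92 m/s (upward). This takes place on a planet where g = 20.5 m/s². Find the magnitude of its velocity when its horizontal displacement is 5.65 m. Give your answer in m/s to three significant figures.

22.9 m/s

At x = 5.65 m, t = x/vₓ = 5.65/22.70 = 0.2489 s.
Vertical velocity there: v_y = v_y0 − g t = 7.920 − 20.5 × 0.2489 = 2.818 m/s.
Speed: √(vₓ² + v_y²) = √(22.70² + 2.818²) = 22.87 m/s.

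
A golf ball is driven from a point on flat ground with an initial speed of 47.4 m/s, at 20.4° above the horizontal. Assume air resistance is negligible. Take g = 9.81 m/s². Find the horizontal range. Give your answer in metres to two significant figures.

150 m

Resolve: vₓ = 47.40 cos 20.4° = 44.43 m/s and v_y0 = 47.40 sin 20.4° = 16.52 m/s.
Time aloft: T = 2 v_y0 / g = 2 × 16.52 / 9.81 = 3.368 s.
Range: R = vₓ T = 44.43 × 3.368 = 149.7 m.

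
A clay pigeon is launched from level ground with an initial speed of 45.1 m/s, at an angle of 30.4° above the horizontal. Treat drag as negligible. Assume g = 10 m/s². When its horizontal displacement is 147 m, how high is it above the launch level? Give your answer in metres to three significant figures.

14.8 m

Resolve: vₓ = 45.10 cos 30.4° = 38.90 m/s and v_y0 = 45.10 sin 30.4° = 22.82 m/s.
x = vₓ t ⇒ t = 147/38.90 = 3.779 s.
Height: y = v_y0 t − ½ g t² = 22.82 × 3.779 − 5.000 × 3.779² = 86.24 − 71.40 = 14.84 m.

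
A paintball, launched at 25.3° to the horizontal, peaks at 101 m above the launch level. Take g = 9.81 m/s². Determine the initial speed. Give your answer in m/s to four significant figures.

At the peak v_y = 0, so v_y0 = √(2gH) = √(2 × 9.81 × 101) = 44.52 m/s.
v_y0 = v₀ sin θ ⇒ v₀ = 44.52 / sin 25.3° = 104.2 m/s.

104.2 m/s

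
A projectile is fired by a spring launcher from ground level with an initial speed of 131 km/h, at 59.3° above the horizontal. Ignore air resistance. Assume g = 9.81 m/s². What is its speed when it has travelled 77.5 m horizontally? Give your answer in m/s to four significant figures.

20.93 m/s

Convert: 131 km/h = 131/3.6 = 36.39 m/s.
Horizontal component vₓ = 36.39 cos 59.3° = 18.58 m/s; vertical v_y0 = 36.39 sin 59.3° = 31.29 m/s.
x = vₓ t ⇒ t = 77.5/18.58 = 4.172 s.
Vertical velocity there: v_y = v_y0 − g t = 31.29 − 9.81 × 4.172 = −9.634 m/s.
Speed: √(vₓ² + v_y²) = √(18.58² + 9.634²) = 20.93 m/s.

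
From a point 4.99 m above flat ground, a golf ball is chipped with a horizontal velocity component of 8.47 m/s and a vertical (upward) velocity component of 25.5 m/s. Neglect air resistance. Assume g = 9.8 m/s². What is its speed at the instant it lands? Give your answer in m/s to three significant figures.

Vertical motion (up positive, ground at y = 0): 4.900 t² − (25.50) t − 4.99 = 0, so t = (25.50 + √(25.50² + 2·9.80·4.99)) / 9.80 = (25.50 + 27.35) / 9.80 = 5.393 s.
Vertical velocity at impact: v_y = v_y0 − g t = 25.50 − 9.80 × 5.393 = −27.35 m/s.
Speed: |v| = √(vₓ² + v_y²) = √(8.470² + 27.35²) = 28.63 m/s.

28.6 m/s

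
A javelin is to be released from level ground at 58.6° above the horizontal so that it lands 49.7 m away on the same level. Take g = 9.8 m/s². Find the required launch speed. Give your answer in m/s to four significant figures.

From R = (v₀² / g) sin 2θ: v₀ = √(gR / sin 2θ).
v₀ = √(9.80 × 49.7 / sin 117.2°) = √(487.1 / 0.8894) = √547.62 = 23.40 m/s.

23.40 m/s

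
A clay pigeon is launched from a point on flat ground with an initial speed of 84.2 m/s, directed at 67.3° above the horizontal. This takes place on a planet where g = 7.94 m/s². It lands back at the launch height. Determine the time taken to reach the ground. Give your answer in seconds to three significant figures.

19.6 s

vₓ = 84.20 cos 67.3° = 32.49 m/s; v_y0 = 84.20 sin 67.3° = 77.68 m/s.
Time of flight on level ground: T = 2 v_y0 / g = 2 × 77.68 / 7.94 = 19.57 s.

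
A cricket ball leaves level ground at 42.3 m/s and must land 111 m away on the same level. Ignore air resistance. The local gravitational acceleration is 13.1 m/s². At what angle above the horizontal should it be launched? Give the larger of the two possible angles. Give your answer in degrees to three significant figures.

Level-ground range R = v₀² sin(2θ)/g ⇒ sin(2θ) = gR/v₀² = 13.1 × 111 / 42.3² = 0.8127.
2θ = 54.36° or 180° − 54.36° = 125.6°, so θ = 27.18° or 62.82°.
The larger angle is 62.82°.

62.8°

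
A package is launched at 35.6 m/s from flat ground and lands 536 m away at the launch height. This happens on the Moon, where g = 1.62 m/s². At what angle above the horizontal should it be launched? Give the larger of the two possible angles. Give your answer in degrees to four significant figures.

Level-ground range R = v₀² sin(2θ)/g ⇒ sin(2θ) = gR/v₀² = 1.62 × 536 / 35.6² = 0.6851.
2θ = 43.25° or 180° − 43.25° = 136.8°, so θ = 21.62° or 68.38°.
The larger angle is 68.38°.

68.38°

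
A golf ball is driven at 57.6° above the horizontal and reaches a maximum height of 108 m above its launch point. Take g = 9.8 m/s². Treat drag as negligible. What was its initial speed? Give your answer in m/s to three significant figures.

54.5 m/s

At the peak v_y = 0, so v_y0 = √(2gH) = √(2 × 9.80 × 108) = 46.01 m/s.
v_y0 = v₀ sin θ ⇒ v₀ = 46.01 / sin 57.6° = 54.49 m/s.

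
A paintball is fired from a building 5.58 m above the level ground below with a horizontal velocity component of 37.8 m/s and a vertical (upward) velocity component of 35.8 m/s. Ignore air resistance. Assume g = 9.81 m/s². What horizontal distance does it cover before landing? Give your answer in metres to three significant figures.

With up positive and y = 0 at the ground: y(t) = 5.58 + (35.80) t − 4.905 t². Setting y = 0 and taking the positive root: t = [35.80 + √(35.80² + 2·9.81·5.58)] / 9.81 = (35.80 + 37.30) / 9.81 = 7.451 s.
Horizontal distance: R = vₓ t = 37.80 × 7.451 = 281.7 m.

282 m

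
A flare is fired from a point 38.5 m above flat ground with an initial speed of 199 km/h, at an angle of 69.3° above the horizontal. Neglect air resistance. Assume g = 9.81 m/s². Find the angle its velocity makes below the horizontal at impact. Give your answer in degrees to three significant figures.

71.5°

Convert: 199 km/h = 199/3.6 = 55.28 m/s.
Resolve: vₓ = 55.28 cos 69.3° = 19.54 m/s and v_y0 = 55.28 sin 69.3° = 51.71 m/s.
The projectile lands when y = 38.5 + (51.71) t − ½·9.81·t² = 0. Positive root: t = (51.71 + √(51.71² + 2·9.81·38.5)) / 9.81 = (51.71 + 58.56) / 9.81 = 11.24 s.
At impact: v_y = v_y0 − g t = −58.56 m/s; vₓ = 19.54 m/s.
Angle below horizontal: arctan(|v_y|/vₓ) = arctan(58.56/19.54) = 71.55°.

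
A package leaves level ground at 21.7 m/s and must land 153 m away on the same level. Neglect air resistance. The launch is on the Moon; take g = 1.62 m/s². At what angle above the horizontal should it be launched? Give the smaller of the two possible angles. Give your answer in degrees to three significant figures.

15.9°

Level-ground range R = v₀² sin(2θ)/g ⇒ sin(2θ) = gR/v₀² = 1.62 × 153 / 21.7² = 0.5264.
2θ = 31.76° or 180° − 31.76° = 148.2°, so θ = 15.88° or 74.12°.
The smaller angle is 15.88°.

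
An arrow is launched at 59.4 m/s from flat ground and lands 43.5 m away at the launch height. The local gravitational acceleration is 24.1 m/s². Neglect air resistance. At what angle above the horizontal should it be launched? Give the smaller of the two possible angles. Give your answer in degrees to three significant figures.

Level-ground range R = v₀² sin(2θ)/g ⇒ sin(2θ) = gR/v₀² = 24.1 × 43.5 / 59.4² = 0.2971.
2θ = 17.28° or 180° − 17.28° = 162.7°, so θ = 8.642° or 81.36°.
The smaller angle is 8.642°.

8.64°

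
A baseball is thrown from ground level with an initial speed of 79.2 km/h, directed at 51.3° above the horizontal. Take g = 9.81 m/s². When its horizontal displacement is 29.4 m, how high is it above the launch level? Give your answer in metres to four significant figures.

14.29 m

Convert: 79.2 km/h = 79.2/3.6 = 22.00 m/s.
Horizontal component vₓ = 22.00 cos 51.3° = 13.76 m/s; vertical v_y0 = 22.00 sin 51.3° = 17.17 m/s.
x = vₓ t ⇒ t = 29.4/13.76 = 2.137 s.
Height: y = v_y0 t − ½ g t² = 17.17 × 2.137 − 4.905 × 2.137² = 36.70 − 22.41 = 14.29 m.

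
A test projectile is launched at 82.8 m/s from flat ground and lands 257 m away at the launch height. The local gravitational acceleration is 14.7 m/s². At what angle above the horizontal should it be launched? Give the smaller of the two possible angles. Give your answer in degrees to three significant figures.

16.7°

Level-ground range R = v₀² sin(2θ)/g ⇒ sin(2θ) = gR/v₀² = 14.7 × 257 / 82.8² = 0.5510.
2θ = 33.44° or 180° − 33.44° = 146.6°, so θ = 16.72° or 73.28°.
The smaller angle is 16.72°.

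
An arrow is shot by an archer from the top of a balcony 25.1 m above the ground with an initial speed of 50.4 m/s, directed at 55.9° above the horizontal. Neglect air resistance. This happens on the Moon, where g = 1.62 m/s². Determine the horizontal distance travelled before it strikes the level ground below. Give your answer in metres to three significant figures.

vₓ = 50.40 cos 55.9° = 28.26 m/s; v_y0 = 50.40 sin 55.9° = 41.73 m/s.
The projectile lands when y = 25.1 + (41.73) t − ½·1.62·t² = 0. Positive root: t = (41.73 + √(41.73² + 2·1.62·25.1)) / 1.62 = (41.73 + 42.70) / 1.62 = 52.12 s.
Horizontal distance: R = vₓ t = 28.26 × 52.12 = 1473 m.

1470 m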